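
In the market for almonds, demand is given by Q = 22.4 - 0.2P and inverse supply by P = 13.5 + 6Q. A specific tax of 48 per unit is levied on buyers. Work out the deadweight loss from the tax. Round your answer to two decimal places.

104.73

Rewriting demand in inverse form: P = 112 - 5Q.
Without the tax, 112 - 5Q = 13.5 + 6Q so Q* = 8.9545 and P* = 67.2273.
A tax on buyers shifts demand down by 48: (112 - 48) - 5Q = 13.5 + 6Q, so Q_t = 4.5909. Buyers pay P_b = 89.0455; sellers receive P_s = P_b - 48 = 41.0455.
Deadweight loss is the triangle between the curves from Q_t to Q*: (1/2)(8.9545 - 4.5909)(48) = 104.7273.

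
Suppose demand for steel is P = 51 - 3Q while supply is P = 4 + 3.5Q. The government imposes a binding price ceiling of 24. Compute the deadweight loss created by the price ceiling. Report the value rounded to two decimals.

Without the control, 51 - 3Q = 4 + 3.5Q so Q* = 7.2308 and P* = 29.3077.
At the ceiling price 24, quantity supplied is (24 - 4)/3.5 = 5.7143; supply is the short side, so Q = 5.7143 trades at P = 24.
The lost-trades triangle has base Q* - 5.7143 = 1.5165 and height equal to the gap between the curves at Q = 5.7143, which is 33.8571 - 24 = 9.8571. DWL = (1/2)(1.5165)(9.8571) = 7.4741.

7.47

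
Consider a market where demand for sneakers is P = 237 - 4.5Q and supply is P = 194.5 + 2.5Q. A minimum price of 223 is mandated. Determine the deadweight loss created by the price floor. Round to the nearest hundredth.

30.67

Free-market equilibrium: 237 - 4.5Q = 194.5 + 2.5Q gives Q* = 6.0714, P* = 209.6786.
At the floor price 223, quantity demanded is (237 - 223)/4.5 = 3.1111; demand is the short side, so Q = 3.1111 trades at P = 223.
At Q = 3.1111 the demand price is 223 and the supply price is 202.2778. Deadweight loss is the triangle between the curves from 3.1111 to 6.0714: (1/2)(223 - 202.2778)(6.0714 - 3.1111) = 30.6722.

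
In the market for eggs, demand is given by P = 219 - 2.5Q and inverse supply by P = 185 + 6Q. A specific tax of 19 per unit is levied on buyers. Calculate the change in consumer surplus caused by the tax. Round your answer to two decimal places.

Without the tax, 219 - 2.5Q = 185 + 6Q so Q* = 4 and P* = 209.
With the tax, buyers' net willingness to pay falls by 19: (219 - 19) - 2.5Q = 185 + 6Q, so Q_t = 1.7647. Buyers pay P_b = 214.5882; sellers receive P_s = P_b - 19 = 195.5882.
Consumers lose the trapezoid between P* and P_b out to Q_t plus the triangle from Q_t to Q*: change in CS = 3.8927 - 20 = -16.1073.

-16.11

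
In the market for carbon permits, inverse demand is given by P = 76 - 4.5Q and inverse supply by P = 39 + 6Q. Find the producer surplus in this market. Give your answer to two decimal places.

Equilibrium: 76 - 4.5Q = 39 + 6Q, so Q* = 3.5238 and P* = 60.1429.
PS is the area between P* and the supply curve from 0 to Q*: (1/2)(3.5238)(21.1429) = 37.2517.

37.25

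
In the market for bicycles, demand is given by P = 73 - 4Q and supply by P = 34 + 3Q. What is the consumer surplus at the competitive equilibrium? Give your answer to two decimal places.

Set 73 - 4Q = 34 + 3Q, which gives 39 = 7Q, so Q* = 5.5714 and P* = 73 - 4(5.5714) = 50.7143.
The demand choke price is 73, so CS = (1/2)(Q*)(73 - P*) = (1/2)(5.5714)(22.2857) = 62.0816.

62.08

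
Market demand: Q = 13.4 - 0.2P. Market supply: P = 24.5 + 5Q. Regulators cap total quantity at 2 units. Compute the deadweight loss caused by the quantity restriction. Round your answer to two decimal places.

Rewriting demand in inverse form: P = 67 - 5Q.
Unrestricted equilibrium: Q* = (67 - 24.5)/(5 + 5) = 4.25.
At Q = 2 the demand price is 67 - 5(2) = 57 and the supply price is 24.5 + 5(2) = 34.5.
Deadweight loss is the triangle between the curves from 2 to 4.25: (1/2)(57 - 34.5)(4.25 - 2) = 25.3125.

25.31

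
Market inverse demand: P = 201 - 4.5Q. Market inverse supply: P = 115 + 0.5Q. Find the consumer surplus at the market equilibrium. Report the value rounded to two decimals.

665.64

Setting demand equal to supply, 86 = 5Q, so Q* = 17.2 and P* = 123.6.
Consumer surplus is the triangle under demand above P*: (1/2)(17.2)(201 - 123.6) = (1/2)(17.2)(77.4) = 665.64.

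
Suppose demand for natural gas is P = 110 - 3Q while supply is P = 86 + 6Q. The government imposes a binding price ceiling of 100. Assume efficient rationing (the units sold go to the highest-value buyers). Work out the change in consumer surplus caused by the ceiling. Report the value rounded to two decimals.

4.50

Without the control, 110 - 3Q = 86 + 6Q so Q* = 2.6667 and P* = 102.
At P = 100, sellers supply (100 - 86)/6 = 2.3333 while buyers want more, so the quantity traded is 2.3333 at price 100.
CS goes from (1/2)(2.6667)(8) = 10.6667 to 15.1667 (computed as (110 - 100)(2.3333) - (1/2)(3)(2.3333)^2), a change of 4.5.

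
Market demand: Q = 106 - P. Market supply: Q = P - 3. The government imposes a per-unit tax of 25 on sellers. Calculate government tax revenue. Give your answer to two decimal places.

975.00

Rewriting demand in inverse form: P = 106 - Q.
Rewriting supply in inverse form: P = 3 + Q.
Pre-tax equilibrium: 106 - Q = 3 + Q gives Q* = 51.5, P* = 54.5.
A tax on sellers shifts supply up by 25: 106 - Q = 3 + Q + 25, so Q_t = 39. Buyers pay P_b = 67; sellers receive P_s = P_b - 25 = 42.
Tax revenue = t x Q_t = 25 x 39 = 975.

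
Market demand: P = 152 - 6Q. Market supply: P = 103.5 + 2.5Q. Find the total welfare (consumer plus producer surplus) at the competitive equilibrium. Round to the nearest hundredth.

138.37

Setting demand equal to supply, 48.5 = 8.5Q, so Q* = 5.7059 and P* = 117.7647.
Total surplus is the full triangle between the curves from 0 to Q*: (1/2)(5.7059)(152 - 103.5) = 138.3676.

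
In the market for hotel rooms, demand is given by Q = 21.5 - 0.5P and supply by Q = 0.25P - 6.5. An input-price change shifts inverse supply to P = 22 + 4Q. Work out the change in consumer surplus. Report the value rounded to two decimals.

4.22

Rewriting demand in inverse form: P = 43 - 2Q.
Rewriting supply in inverse form: P = 26 + 4Q.
Initial equilibrium: Q_0 = 2.8333, P_0 = 37.3333; CS_0 = (1/2)(2.8333)(5.6667) = 8.0278, PS_0 = (1/2)(2.8333)(11.3333) = 16.0556.
New equilibrium: 43 - 2Q = 22 + 4Q gives Q_1 = 3.5, P_1 = 36; CS_1 = 12.25, PS_1 = 24.5.
Change in consumer surplus = 12.25 - 8.0278 = 4.2222.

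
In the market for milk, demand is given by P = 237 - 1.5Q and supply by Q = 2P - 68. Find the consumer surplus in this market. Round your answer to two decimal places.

7726.69

Rewriting supply in inverse form: P = 34 + 0.5Q.
Setting demand equal to supply, 203 = 2Q, so Q* = 101.5 and P* = 84.75.
Consumer surplus is the triangle under demand above P*: (1/2)(101.5)(237 - 84.75) = (1/2)(101.5)(152.25) = 7726.6875.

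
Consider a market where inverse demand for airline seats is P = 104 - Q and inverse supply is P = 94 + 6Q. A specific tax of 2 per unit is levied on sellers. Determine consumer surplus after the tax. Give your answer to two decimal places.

Pre-tax equilibrium: 104 - Q = 94 + 6Q gives Q* = 1.4286, P* = 102.5714.
With the tax, sellers need 2 more per unit: 104 - Q = 94 + 6Q + 2, so Q_t = 1.1429. Buyers pay P_b = 102.8571; sellers receive P_s = P_b - 2 = 100.8571.
Consumer surplus is the triangle under demand above P_b: (1/2)(1.1429)(104 - 102.8571) = 0.6531.

0.65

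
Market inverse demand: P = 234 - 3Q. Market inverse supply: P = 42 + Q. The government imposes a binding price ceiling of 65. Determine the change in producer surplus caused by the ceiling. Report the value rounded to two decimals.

Without the control, 234 - 3Q = 42 + Q so Q* = 48 and P* = 90.
At P = 65, sellers supply (65 - 42)/1 = 23 while buyers want more, so the quantity traded is 23 at price 65.
PS goes from (1/2)(48)(48) = 1152 to 264.5 (computed as (65 - 42)(23) - (1/2)(1)(23)^2), a change of -887.5.

-887.50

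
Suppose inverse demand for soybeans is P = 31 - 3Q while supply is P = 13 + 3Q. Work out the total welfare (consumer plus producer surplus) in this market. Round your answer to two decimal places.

Setting demand equal to supply, 18 = 6Q, so Q* = 3 and P* = 22.
Total surplus is the full triangle between the curves from 0 to Q*: (1/2)(3)(31 - 13) = 27.

27.00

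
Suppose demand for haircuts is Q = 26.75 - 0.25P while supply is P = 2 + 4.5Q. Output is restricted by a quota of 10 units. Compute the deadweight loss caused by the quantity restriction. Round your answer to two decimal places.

23.53

Rewriting demand in inverse form: P = 107 - 4Q.
Without the quota, 107 - 4Q = 2 + 4.5Q gives Q* = 12.3529.
At Q = 10 the demand price is 107 - 4(10) = 67 and the supply price is 2 + 4.5(10) = 47.
Deadweight loss is the triangle between the curves from 10 to 12.3529: (1/2)(67 - 47)(12.3529 - 10) = 23.5294.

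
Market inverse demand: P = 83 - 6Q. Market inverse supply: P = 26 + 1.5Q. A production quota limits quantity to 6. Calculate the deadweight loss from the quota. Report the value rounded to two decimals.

Unrestricted equilibrium: Q* = (83 - 26)/(6 + 1.5) = 7.6.
At Q = 6 the demand price is 83 - 6(6) = 47 and the supply price is 26 + 1.5(6) = 35.
DWL = (1/2)(gap between curves at 6) x (Q* - 6) = (1/2)(12)(1.6) = 9.6.

9.60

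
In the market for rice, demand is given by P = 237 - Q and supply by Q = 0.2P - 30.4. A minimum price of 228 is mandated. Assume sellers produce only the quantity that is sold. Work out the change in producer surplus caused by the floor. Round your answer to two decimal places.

-20.24

Rewriting supply in inverse form: P = 152 + 5Q.
Free-market equilibrium: 237 - Q = 152 + 5Q gives Q* = 14.1667, P* = 222.8333.
At the floor price 228, quantity demanded is (237 - 228)/1 = 9; demand is the short side, so Q = 9 trades at P = 228.
PS goes from (1/2)(14.1667)(70.8333) = 501.7361 to 481.5 (computed as (228 - 152)(9) - (1/2)(5)(9)^2), a change of -20.2361.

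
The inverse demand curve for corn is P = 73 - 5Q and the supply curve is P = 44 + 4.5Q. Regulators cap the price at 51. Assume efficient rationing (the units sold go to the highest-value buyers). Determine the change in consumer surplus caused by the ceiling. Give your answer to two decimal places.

Free-market equilibrium: 73 - 5Q = 44 + 4.5Q gives Q* = 3.0526, P* = 57.7368.
At the ceiling price 51, quantity supplied is (51 - 44)/4.5 = 1.5556; supply is the short side, so Q = 1.5556 trades at P = 51.
CS goes from (1/2)(3.0526)(15.2632) = 23.2964 to 28.1728 (computed as (73 - 51)(1.5556) - (1/2)(5)(1.5556)^2), a change of 4.8764.

4.88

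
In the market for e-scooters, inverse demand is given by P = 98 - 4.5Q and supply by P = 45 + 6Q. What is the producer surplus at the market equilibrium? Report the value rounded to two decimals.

76.44

Set 98 - 4.5Q = 45 + 6Q, which gives 53 = 10.5Q, so Q* = 5.0476 and P* = 98 - 4.5(5.0476) = 75.2857.
The supply curve's price intercept is 45, so PS = (1/2)(Q*)(P* - 45) = (1/2)(5.0476)(30.2857) = 76.4354.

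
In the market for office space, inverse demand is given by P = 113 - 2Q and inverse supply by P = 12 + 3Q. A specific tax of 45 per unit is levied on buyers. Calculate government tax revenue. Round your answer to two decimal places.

504.00

Pre-tax equilibrium: 113 - 2Q = 12 + 3Q gives Q* = 20.2, P* = 72.6.
A tax on buyers shifts demand down by 45: (113 - 45) - 2Q = 12 + 3Q, so Q_t = 11.2. Buyers pay P_b = 90.6; sellers receive P_s = P_b - 45 = 45.6.
Revenue is the tax times quantity traded: 45 x 11.2 = 504.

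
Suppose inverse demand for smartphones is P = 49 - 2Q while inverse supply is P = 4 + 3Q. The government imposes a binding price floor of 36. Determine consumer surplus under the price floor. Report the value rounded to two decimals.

42.25

Free-market equilibrium: 49 - 2Q = 4 + 3Q gives Q* = 9, P* = 31.
At P = 36, buyers demand (49 - 36)/2 = 6.5 while sellers would supply more, so the quantity traded is 6.5 at price 36.
CS is the triangle under demand above 36: (1/2)(6.5)(49 - 36) = 42.25.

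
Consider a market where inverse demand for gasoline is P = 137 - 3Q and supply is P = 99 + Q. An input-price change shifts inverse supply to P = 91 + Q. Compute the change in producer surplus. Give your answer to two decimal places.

Initial equilibrium: Q_0 = 9.5, P_0 = 108.5; CS_0 = (1/2)(9.5)(28.5) = 135.375, PS_0 = (1/2)(9.5)(9.5) = 45.125.
New equilibrium: 137 - 3Q = 91 + Q gives Q_1 = 11.5, P_1 = 102.5; CS_1 = 198.375, PS_1 = 66.125.
Change in producer surplus = 66.125 - 45.125 = 21.

21.00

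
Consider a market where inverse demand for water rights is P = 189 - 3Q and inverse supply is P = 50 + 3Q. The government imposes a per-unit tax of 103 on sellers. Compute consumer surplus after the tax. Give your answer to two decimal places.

Pre-tax equilibrium: 189 - 3Q = 50 + 3Q gives Q* = 23.1667, P* = 119.5.
With the tax, sellers need 103 more per unit: 189 - 3Q = 50 + 3Q + 103, so Q_t = 6. Buyers pay P_b = 171; sellers receive P_s = P_b - 103 = 68.
Consumer surplus is the triangle under demand above P_b: (1/2)(6)(189 - 171) = 54.

54.00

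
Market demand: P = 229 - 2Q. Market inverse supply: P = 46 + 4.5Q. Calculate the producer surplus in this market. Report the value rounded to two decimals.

1783.44

Equilibrium: 229 - 2Q = 46 + 4.5Q, so Q* = 28.1538 and P* = 172.6923.
The supply curve's price intercept is 46, so PS = (1/2)(Q*)(P* - 46) = (1/2)(28.1538)(126.6923) = 1783.4379.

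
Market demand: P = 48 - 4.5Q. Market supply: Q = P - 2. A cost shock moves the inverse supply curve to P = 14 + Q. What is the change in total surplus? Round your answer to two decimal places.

Rewriting supply in inverse form: P = 2 + Q.
Initial equilibrium: Q_0 = 8.3636, P_0 = 10.3636; CS_0 = (1/2)(8.3636)(37.6364) = 157.3884, PS_0 = (1/2)(8.3636)(8.3636) = 34.9752.
New equilibrium: 48 - 4.5Q = 14 + Q gives Q_1 = 6.1818, P_1 = 20.1818; CS_1 = 85.9835, PS_1 = 19.1074.
Change in total surplus = (85.9835 + 19.1074) - (157.3884 + 34.9752) = -87.2727.

-87.27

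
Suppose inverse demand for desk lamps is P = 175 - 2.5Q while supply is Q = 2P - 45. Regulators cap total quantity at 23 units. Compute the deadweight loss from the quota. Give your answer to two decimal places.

Rewriting supply in inverse form: P = 22.5 + 0.5Q.
Unrestricted equilibrium: Q* = (175 - 22.5)/(2.5 + 0.5) = 50.8333.
At Q = 23 the demand price is 175 - 2.5(23) = 117.5 and the supply price is 22.5 + 0.5(23) = 34.
Deadweight loss is the triangle between the curves from 23 to 50.8333: (1/2)(117.5 - 34)(50.8333 - 23) = 1162.0417.

1162.04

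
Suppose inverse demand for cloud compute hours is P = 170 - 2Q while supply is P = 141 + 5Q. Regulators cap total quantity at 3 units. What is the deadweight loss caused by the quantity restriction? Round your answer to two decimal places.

4.57

Without the quota, 170 - 2Q = 141 + 5Q gives Q* = 4.1429.
At Q = 3 the demand price is 170 - 2(3) = 164 and the supply price is 141 + 5(3) = 156.
Deadweight loss is the triangle between the curves from 3 to 4.1429: (1/2)(164 - 156)(4.1429 - 3) = 4.5714.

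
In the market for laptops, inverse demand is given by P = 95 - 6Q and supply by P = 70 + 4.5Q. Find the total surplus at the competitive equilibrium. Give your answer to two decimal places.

29.76

Equilibrium: 95 - 6Q = 70 + 4.5Q, so Q* = 2.381 and P* = 80.7143.
Total surplus is the full triangle between the curves from 0 to Q*: (1/2)(2.381)(95 - 70) = 29.7619.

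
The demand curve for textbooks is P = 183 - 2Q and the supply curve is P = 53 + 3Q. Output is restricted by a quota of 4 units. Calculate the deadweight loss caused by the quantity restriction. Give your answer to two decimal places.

Without the quota, 183 - 2Q = 53 + 3Q gives Q* = 26.
At Q = 4 the demand price is 183 - 2(4) = 175 and the supply price is 53 + 3(4) = 65.
DWL = (1/2)(gap between curves at 4) x (Q* - 4) = (1/2)(110)(22) = 1210.

1210.00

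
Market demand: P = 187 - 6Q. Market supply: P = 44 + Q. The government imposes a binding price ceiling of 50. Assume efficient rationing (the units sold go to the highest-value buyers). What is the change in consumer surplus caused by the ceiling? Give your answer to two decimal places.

-537.98

Without the control, 187 - 6Q = 44 + Q so Q* = 20.4286 and P* = 64.4286.
At the ceiling price 50, quantity supplied is (50 - 44)/1 = 6; supply is the short side, so Q = 6 trades at P = 50.
CS goes from (1/2)(20.4286)(122.5714) = 1251.9796 to 714 (computed as (187 - 50)(6) - (1/2)(6)(6)^2), a change of -537.9796.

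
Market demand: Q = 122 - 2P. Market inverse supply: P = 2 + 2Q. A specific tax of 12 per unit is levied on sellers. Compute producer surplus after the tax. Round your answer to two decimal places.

353.44

Rewriting demand in inverse form: P = 61 - 0.5Q.
Without the tax, 61 - 0.5Q = 2 + 2Q so Q* = 23.6 and P* = 49.2.
With the tax, sellers need 12 more per unit: 61 - 0.5Q = 2 + 2Q + 12, so Q_t = 18.8. Buyers pay P_b = 51.6; sellers receive P_s = P_b - 12 = 39.6.
PS = (1/2)(Q_t)(P_s - 2) = (1/2)(18.8)(37.6) = 353.44.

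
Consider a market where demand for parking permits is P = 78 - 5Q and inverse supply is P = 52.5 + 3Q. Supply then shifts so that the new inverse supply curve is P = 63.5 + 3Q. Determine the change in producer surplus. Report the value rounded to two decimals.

Initial equilibrium: Q_0 = 3.1875, P_0 = 62.0625; CS_0 = (1/2)(3.1875)(15.9375) = 25.4004, PS_0 = (1/2)(3.1875)(9.5625) = 15.2402.
New equilibrium: 78 - 5Q = 63.5 + 3Q gives Q_1 = 1.8125, P_1 = 68.9375; CS_1 = 8.2129, PS_1 = 4.9277.
Change in producer surplus = 4.9277 - 15.2402 = -10.3125.

-10.31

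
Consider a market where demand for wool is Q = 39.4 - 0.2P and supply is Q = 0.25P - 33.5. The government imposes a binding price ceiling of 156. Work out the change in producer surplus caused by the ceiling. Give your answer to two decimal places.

-37.50

Rewriting demand in inverse form: P = 197 - 5Q.
Rewriting supply in inverse form: P = 134 + 4Q.
Free-market equilibrium: 197 - 5Q = 134 + 4Q gives Q* = 7, P* = 162.
At the ceiling price 156, quantity supplied is (156 - 134)/4 = 5.5; supply is the short side, so Q = 5.5 trades at P = 156.
PS goes from (1/2)(7)(28) = 98 to 60.5 (computed as (156 - 134)(5.5) - (1/2)(4)(5.5)^2), a change of -37.5.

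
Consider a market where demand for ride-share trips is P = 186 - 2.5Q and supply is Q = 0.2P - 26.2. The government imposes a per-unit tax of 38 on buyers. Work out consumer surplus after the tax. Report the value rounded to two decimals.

6.42

Rewriting supply in inverse form: P = 131 + 5Q.
Pre-tax equilibrium: 186 - 2.5Q = 131 + 5Q gives Q* = 7.3333, P* = 167.6667.
A tax on buyers shifts demand down by 38: (186 - 38) - 2.5Q = 131 + 5Q, so Q_t = 2.2667. Buyers pay P_b = 180.3333; sellers receive P_s = P_b - 38 = 142.3333.
Consumer surplus is the triangle under demand above P_b: (1/2)(2.2667)(186 - 180.3333) = 6.4222.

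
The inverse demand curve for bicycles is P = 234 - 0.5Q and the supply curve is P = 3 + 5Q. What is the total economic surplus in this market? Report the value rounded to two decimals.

4851.00

Setting demand equal to supply, 231 = 5.5Q, so Q* = 42 and P* = 213.
Total surplus is the full triangle between the curves from 0 to Q*: (1/2)(42)(234 - 3) = 4851.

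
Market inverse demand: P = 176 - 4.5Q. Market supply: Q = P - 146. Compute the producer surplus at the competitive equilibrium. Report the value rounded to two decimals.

Rewriting supply in inverse form: P = 146 + Q.
Setting demand equal to supply, 30 = 5.5Q, so Q* = 5.4545 and P* = 151.4545.
The supply curve's price intercept is 146, so PS = (1/2)(Q*)(P* - 146) = (1/2)(5.4545)(5.4545) = 14.876.

14.88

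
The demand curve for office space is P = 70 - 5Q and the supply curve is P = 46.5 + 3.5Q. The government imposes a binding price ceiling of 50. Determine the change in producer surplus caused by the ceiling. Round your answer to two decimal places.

Without the control, 70 - 5Q = 46.5 + 3.5Q so Q* = 2.7647 and P* = 56.1765.
At P = 50, sellers supply (50 - 46.5)/3.5 = 1 while buyers want more, so the quantity traded is 1 at price 50.
PS goes from (1/2)(2.7647)(9.6765) = 13.3763 to 1.75 (computed as (50 - 46.5)(1) - (1/2)(3.5)(1)^2), a change of -11.6263.

-11.63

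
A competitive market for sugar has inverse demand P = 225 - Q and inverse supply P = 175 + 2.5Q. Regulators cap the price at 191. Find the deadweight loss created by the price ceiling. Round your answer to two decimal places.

108.82

Without the control, 225 - Q = 175 + 2.5Q so Q* = 14.2857 and P* = 210.7143.
At P = 191, sellers supply (191 - 175)/2.5 = 6.4 while buyers want more, so the quantity traded is 6.4 at price 191.
The lost-trades triangle has base Q* - 6.4 = 7.8857 and height equal to the gap between the curves at Q = 6.4, which is 218.6 - 191 = 27.6. DWL = (1/2)(7.8857)(27.6) = 108.8229.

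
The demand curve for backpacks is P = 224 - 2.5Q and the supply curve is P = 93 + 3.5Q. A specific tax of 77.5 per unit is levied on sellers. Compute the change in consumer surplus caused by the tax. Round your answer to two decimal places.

Without the tax, 224 - 2.5Q = 93 + 3.5Q so Q* = 21.8333 and P* = 169.4167.
With the tax, sellers need 77.5 more per unit: 224 - 2.5Q = 93 + 3.5Q + 77.5, so Q_t = 8.9167. Buyers pay P_b = 201.7083; sellers receive P_s = P_b - 77.5 = 124.2083.
CS falls from (1/2)(21.8333)(54.5833) = 595.8681 to (1/2)(8.9167)(22.2917) = 99.3837, a change of -496.4844.

-496.48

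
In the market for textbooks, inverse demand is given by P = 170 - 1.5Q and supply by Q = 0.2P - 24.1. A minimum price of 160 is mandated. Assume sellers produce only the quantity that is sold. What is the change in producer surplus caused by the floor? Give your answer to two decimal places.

Rewriting supply in inverse form: P = 120.5 + 5Q.
Free-market equilibrium: 170 - 1.5Q = 120.5 + 5Q gives Q* = 7.6154, P* = 158.5769.
At the floor price 160, quantity demanded is (170 - 160)/1.5 = 6.6667; demand is the short side, so Q = 6.6667 trades at P = 160.
PS goes from (1/2)(7.6154)(38.0769) = 144.9852 to 152.2222 (computed as (160 - 120.5)(6.6667) - (1/2)(5)(6.6667)^2), a change of 7.237.

7.24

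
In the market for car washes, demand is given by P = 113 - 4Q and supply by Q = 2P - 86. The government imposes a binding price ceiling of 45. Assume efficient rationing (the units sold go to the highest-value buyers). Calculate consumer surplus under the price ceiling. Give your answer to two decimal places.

Rewriting supply in inverse form: P = 43 + 0.5Q.
Free-market equilibrium: 113 - 4Q = 43 + 0.5Q gives Q* = 15.5556, P* = 50.7778.
At the ceiling price 45, quantity supplied is (45 - 43)/0.5 = 4; supply is the short side, so Q = 4 trades at P = 45.
The demand price at Q = 4 is 97. CS is the trapezoid between demand and 45 over [0, 4]: (1/2)[(113 - 45) + (97 - 45)](4) = 240.

240.00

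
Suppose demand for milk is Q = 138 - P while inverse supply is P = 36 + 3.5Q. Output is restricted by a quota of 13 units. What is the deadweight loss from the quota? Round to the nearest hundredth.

Rewriting demand in inverse form: P = 138 - Q.
Unrestricted equilibrium: Q* = (138 - 36)/(1 + 3.5) = 22.6667.
At Q = 13 the demand price is 138 - (13) = 125 and the supply price is 36 + 3.5(13) = 81.5.
DWL = (1/2)(gap between curves at 13) x (Q* - 13) = (1/2)(43.5)(9.6667) = 210.25.

210.25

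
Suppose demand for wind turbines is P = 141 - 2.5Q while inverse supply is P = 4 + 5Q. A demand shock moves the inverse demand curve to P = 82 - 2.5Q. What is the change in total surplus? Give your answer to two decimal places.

Initial equilibrium: Q_0 = 18.2667, P_0 = 95.3333; CS_0 = (1/2)(18.2667)(45.6667) = 417.0889, PS_0 = (1/2)(18.2667)(91.3333) = 834.1778.
New equilibrium: 82 - 2.5Q = 4 + 5Q gives Q_1 = 10.4, P_1 = 56; CS_1 = 135.2, PS_1 = 270.4.
Change in total surplus = (135.2 + 270.4) - (417.0889 + 834.1778) = -845.6667.

-845.67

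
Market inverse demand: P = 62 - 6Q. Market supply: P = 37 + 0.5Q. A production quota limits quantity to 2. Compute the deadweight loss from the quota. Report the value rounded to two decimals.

11.08

Unrestricted equilibrium: Q* = (62 - 37)/(6 + 0.5) = 3.8462.
At Q = 2 the demand price is 62 - 6(2) = 50 and the supply price is 37 + 0.5(2) = 38.
DWL = (1/2)(gap between curves at 2) x (Q* - 2) = (1/2)(12)(1.8462) = 11.0769.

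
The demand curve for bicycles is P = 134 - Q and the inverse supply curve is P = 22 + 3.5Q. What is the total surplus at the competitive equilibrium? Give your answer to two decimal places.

Set 134 - Q = 22 + 3.5Q, which gives 112 = 4.5Q, so Q* = 24.8889 and P* = 134 - (24.8889) = 109.1111.
Total surplus is the full triangle between the curves from 0 to Q*: (1/2)(24.8889)(134 - 22) = 1393.7778.

1393.78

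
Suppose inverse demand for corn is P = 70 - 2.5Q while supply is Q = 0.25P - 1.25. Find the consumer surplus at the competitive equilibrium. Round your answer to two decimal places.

125.00

Rewriting supply in inverse form: P = 5 + 4Q.
Setting demand equal to supply, 65 = 6.5Q, so Q* = 10 and P* = 45.
CS is the area between the demand curve and P* from 0 to Q*: (1/2)(10)(25) = 125.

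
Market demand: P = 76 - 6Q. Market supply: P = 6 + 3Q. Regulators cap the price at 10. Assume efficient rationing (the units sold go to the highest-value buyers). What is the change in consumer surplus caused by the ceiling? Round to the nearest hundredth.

Free-market equilibrium: 76 - 6Q = 6 + 3Q gives Q* = 7.7778, P* = 29.3333.
At P = 10, sellers supply (10 - 6)/3 = 1.3333 while buyers want more, so the quantity traded is 1.3333 at price 10.
CS goes from (1/2)(7.7778)(46.6667) = 181.4815 to 82.6667 (computed as (76 - 10)(1.3333) - (1/2)(6)(1.3333)^2), a change of -98.8148.

-98.81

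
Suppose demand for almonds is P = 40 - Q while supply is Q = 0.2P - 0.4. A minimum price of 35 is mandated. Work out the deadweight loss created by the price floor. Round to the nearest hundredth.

Rewriting supply in inverse form: P = 2 + 5Q.
Free-market equilibrium: 40 - Q = 2 + 5Q gives Q* = 6.3333, P* = 33.6667.
At P = 35, buyers demand (40 - 35)/1 = 5 while sellers would supply more, so the quantity traded is 5 at price 35.
At Q = 5 the demand price is 35 and the supply price is 27. Deadweight loss is the triangle between the curves from 5 to 6.3333: (1/2)(35 - 27)(6.3333 - 5) = 5.3333.

5.33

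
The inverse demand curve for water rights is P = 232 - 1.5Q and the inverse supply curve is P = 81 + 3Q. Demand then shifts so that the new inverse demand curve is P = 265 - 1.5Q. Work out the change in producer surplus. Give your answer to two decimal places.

818.89

Initial equilibrium: Q_0 = 33.5556, P_0 = 181.6667; CS_0 = (1/2)(33.5556)(50.3333) = 844.4815, PS_0 = (1/2)(33.5556)(100.6667) = 1688.963.
New equilibrium: 265 - 1.5Q = 81 + 3Q gives Q_1 = 40.8889, P_1 = 203.6667; CS_1 = 1253.9259, PS_1 = 2507.8519.
Change in producer surplus = 2507.8519 - 1688.963 = 818.8889.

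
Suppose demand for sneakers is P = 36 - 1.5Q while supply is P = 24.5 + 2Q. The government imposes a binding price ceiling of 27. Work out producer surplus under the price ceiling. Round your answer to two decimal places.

1.56

Free-market equilibrium: 36 - 1.5Q = 24.5 + 2Q gives Q* = 3.2857, P* = 31.0714.
At the ceiling price 27, quantity supplied is (27 - 24.5)/2 = 1.25; supply is the short side, so Q = 1.25 trades at P = 27.
PS is the triangle above supply below 27: (1/2)(1.25)(27 - 24.5) = 1.5625.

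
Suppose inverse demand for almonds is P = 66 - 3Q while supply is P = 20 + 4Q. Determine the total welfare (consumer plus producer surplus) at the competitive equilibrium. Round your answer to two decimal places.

151.14

Setting demand equal to supply, 46 = 7Q, so Q* = 6.5714 and P* = 46.2857.
Total surplus is the full triangle between the curves from 0 to Q*: (1/2)(6.5714)(66 - 20) = 151.1429.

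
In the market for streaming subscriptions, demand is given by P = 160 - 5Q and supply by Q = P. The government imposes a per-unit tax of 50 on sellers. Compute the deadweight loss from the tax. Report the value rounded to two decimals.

208.33

Rewriting supply in inverse form: P = Q.
Without the tax, 160 - 5Q = Q so Q* = 26.6667 and P* = 26.6667.
With the tax, sellers need 50 more per unit: 160 - 5Q = Q + 50, so Q_t = 18.3333. Buyers pay P_b = 68.3333; sellers receive P_s = P_b - 50 = 18.3333.
The welfare triangle lost has base Q* - Q_t = 8.3333 and height t = 50, so DWL = (1/2)(8.3333)(50) = 208.3333.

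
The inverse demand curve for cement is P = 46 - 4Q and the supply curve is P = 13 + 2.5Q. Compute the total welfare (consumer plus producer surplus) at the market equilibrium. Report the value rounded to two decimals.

Set 46 - 4Q = 13 + 2.5Q, which gives 33 = 6.5Q, so Q* = 5.0769 and P* = 46 - 4(5.0769) = 25.6923.
CS = (1/2)(5.0769)(20.3077) = 51.5503 and PS = (1/2)(5.0769)(12.6923) = 32.2189, so total surplus = 83.7692.

83.77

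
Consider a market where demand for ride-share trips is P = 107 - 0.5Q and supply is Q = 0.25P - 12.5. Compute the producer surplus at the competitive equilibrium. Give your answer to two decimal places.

Rewriting supply in inverse form: P = 50 + 4Q.
Setting demand equal to supply, 57 = 4.5Q, so Q* = 12.6667 and P* = 100.6667.
The supply curve's price intercept is 50, so PS = (1/2)(Q*)(P* - 50) = (1/2)(12.6667)(50.6667) = 320.8889.

320.89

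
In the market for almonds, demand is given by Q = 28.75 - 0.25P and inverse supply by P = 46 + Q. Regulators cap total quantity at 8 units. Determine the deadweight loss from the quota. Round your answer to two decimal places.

84.10

Rewriting demand in inverse form: P = 115 - 4Q.
Without the quota, 115 - 4Q = 46 + Q gives Q* = 13.8.
At Q = 8 the demand price is 115 - 4(8) = 83 and the supply price is 46 + (8) = 54.
Deadweight loss is the triangle between the curves from 8 to 13.8: (1/2)(83 - 54)(13.8 - 8) = 84.1.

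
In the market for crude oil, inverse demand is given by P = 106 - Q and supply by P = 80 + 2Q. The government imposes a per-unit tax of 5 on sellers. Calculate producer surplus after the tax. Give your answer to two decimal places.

Pre-tax equilibrium: 106 - Q = 80 + 2Q gives Q* = 8.6667, P* = 97.3333.
A tax on sellers shifts supply up by 5: 106 - Q = 80 + 2Q + 5, so Q_t = 7. Buyers pay P_b = 99; sellers receive P_s = P_b - 5 = 94.
Producer surplus is the triangle above supply below P_s: (1/2)(7)(94 - 80) = 49.

49.00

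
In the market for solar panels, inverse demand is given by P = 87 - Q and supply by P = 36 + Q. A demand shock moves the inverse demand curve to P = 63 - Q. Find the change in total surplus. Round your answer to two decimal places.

Initial equilibrium: Q_0 = 25.5, P_0 = 61.5; CS_0 = (1/2)(25.5)(25.5) = 325.125, PS_0 = (1/2)(25.5)(25.5) = 325.125.
New equilibrium: 63 - Q = 36 + Q gives Q_1 = 13.5, P_1 = 49.5; CS_1 = 91.125, PS_1 = 91.125.
Change in total surplus = (91.125 + 91.125) - (325.125 + 325.125) = -468.

-468.00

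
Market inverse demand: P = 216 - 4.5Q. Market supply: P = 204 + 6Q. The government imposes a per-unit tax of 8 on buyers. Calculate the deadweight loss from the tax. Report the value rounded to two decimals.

Without the tax, 216 - 4.5Q = 204 + 6Q so Q* = 1.1429 and P* = 210.8571.
A tax on buyers shifts demand down by 8: (216 - 8) - 4.5Q = 204 + 6Q, so Q_t = 0.381. Buyers pay P_b = 214.2857; sellers receive P_s = P_b - 8 = 206.2857.
The welfare triangle lost has base Q* - Q_t = 0.7619 and height t = 8, so DWL = (1/2)(0.7619)(8) = 3.0476.

3.05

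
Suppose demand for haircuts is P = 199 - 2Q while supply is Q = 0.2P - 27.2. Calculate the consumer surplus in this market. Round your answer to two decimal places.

Rewriting supply in inverse form: P = 136 + 5Q.
Set 199 - 2Q = 136 + 5Q, which gives 63 = 7Q, so Q* = 9 and P* = 199 - 2(9) = 181.
The demand choke price is 199, so CS = (1/2)(Q*)(199 - P*) = (1/2)(9)(18) = 81.

81.00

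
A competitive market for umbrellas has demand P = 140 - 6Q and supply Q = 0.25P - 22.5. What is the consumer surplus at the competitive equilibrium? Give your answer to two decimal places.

75.00

Rewriting supply in inverse form: P = 90 + 4Q.
Equilibrium: 140 - 6Q = 90 + 4Q, so Q* = 5 and P* = 110.
CS is the area between the demand curve and P* from 0 to Q*: (1/2)(5)(30) = 75.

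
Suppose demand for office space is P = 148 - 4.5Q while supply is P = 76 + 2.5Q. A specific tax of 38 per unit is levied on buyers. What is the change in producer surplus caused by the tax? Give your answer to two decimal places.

Without the tax, 148 - 4.5Q = 76 + 2.5Q so Q* = 10.2857 and P* = 101.7143.
With the tax, buyers' net willingness to pay falls by 38: (148 - 38) - 4.5Q = 76 + 2.5Q, so Q_t = 4.8571. Buyers pay P_b = 126.1429; sellers receive P_s = P_b - 38 = 88.1429.
PS falls from (1/2)(10.2857)(25.7143) = 132.2449 to (1/2)(4.8571)(12.1429) = 29.4898, a change of -102.7551.

-102.76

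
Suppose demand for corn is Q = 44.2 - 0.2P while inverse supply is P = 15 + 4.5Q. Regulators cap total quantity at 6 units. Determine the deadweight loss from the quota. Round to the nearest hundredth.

1168.47

Rewriting demand in inverse form: P = 221 - 5Q.
Without the quota, 221 - 5Q = 15 + 4.5Q gives Q* = 21.6842.
At Q = 6 the demand price is 221 - 5(6) = 191 and the supply price is 15 + 4.5(6) = 42.
Deadweight loss is the triangle between the curves from 6 to 21.6842: (1/2)(191 - 42)(21.6842 - 6) = 1168.4737.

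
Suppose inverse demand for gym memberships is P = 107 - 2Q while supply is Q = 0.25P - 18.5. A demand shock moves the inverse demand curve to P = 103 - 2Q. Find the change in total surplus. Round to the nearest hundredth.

-20.67

Rewriting supply in inverse form: P = 74 + 4Q.
Initial equilibrium: Q_0 = 5.5, P_0 = 96; CS_0 = (1/2)(5.5)(11) = 30.25, PS_0 = (1/2)(5.5)(22) = 60.5.
New equilibrium: 103 - 2Q = 74 + 4Q gives Q_1 = 4.8333, P_1 = 93.3333; CS_1 = 23.3611, PS_1 = 46.7222.
Change in total surplus = (23.3611 + 46.7222) - (30.25 + 60.5) = -20.6667.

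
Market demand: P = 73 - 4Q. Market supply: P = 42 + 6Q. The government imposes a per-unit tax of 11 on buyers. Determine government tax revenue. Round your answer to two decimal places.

Without the tax, 73 - 4Q = 42 + 6Q so Q* = 3.1 and P* = 60.6.
With the tax, buyers' net willingness to pay falls by 11: (73 - 11) - 4Q = 42 + 6Q, so Q_t = 2. Buyers pay P_b = 65; sellers receive P_s = P_b - 11 = 54.
Revenue is the tax times quantity traded: 11 x 2 = 22.

22.00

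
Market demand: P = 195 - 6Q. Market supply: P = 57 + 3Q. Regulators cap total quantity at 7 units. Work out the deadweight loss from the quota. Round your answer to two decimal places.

312.50

Without the quota, 195 - 6Q = 57 + 3Q gives Q* = 15.3333.
At Q = 7 the demand price is 195 - 6(7) = 153 and the supply price is 57 + 3(7) = 78.
Deadweight loss is the triangle between the curves from 7 to 15.3333: (1/2)(153 - 78)(15.3333 - 7) = 312.5.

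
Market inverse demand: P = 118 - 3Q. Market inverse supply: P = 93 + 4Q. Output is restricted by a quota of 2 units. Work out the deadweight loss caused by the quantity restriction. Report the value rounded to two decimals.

Without the quota, 118 - 3Q = 93 + 4Q gives Q* = 3.5714.
At Q = 2 the demand price is 118 - 3(2) = 112 and the supply price is 93 + 4(2) = 101.
DWL = (1/2)(gap between curves at 2) x (Q* - 2) = (1/2)(11)(1.5714) = 8.6429.

8.64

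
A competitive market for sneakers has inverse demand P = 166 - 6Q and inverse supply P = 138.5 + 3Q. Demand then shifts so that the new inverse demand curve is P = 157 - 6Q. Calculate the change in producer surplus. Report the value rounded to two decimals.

-7.67

Initial equilibrium: Q_0 = 3.0556, P_0 = 147.6667; CS_0 = (1/2)(3.0556)(18.3333) = 28.0093, PS_0 = (1/2)(3.0556)(9.1667) = 14.0046.
New equilibrium: 157 - 6Q = 138.5 + 3Q gives Q_1 = 2.0556, P_1 = 144.6667; CS_1 = 12.6759, PS_1 = 6.338.
Change in producer surplus = 6.338 - 14.0046 = -7.6667.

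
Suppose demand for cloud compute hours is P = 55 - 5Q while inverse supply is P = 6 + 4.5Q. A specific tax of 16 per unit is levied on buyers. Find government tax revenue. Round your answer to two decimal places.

55.58

Pre-tax equilibrium: 55 - 5Q = 6 + 4.5Q gives Q* = 5.1579, P* = 29.2105.
With the tax, buyers' net willingness to pay falls by 16: (55 - 16) - 5Q = 6 + 4.5Q, so Q_t = 3.4737. Buyers pay P_b = 37.6316; sellers receive P_s = P_b - 16 = 21.6316.
Revenue is the tax times quantity traded: 16 x 3.4737 = 55.5789.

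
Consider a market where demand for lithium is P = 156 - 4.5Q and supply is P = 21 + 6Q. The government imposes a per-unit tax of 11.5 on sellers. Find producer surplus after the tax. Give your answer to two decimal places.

Without the tax, 156 - 4.5Q = 21 + 6Q so Q* = 12.8571 and P* = 98.1429.
A tax on sellers shifts supply up by 11.5: 156 - 4.5Q = 21 + 6Q + 11.5, so Q_t = 11.7619. Buyers pay P_b = 103.0714; sellers receive P_s = P_b - 11.5 = 91.5714.
Producer surplus is the triangle above supply below P_s: (1/2)(11.7619)(91.5714 - 21) = 415.0272.

415.03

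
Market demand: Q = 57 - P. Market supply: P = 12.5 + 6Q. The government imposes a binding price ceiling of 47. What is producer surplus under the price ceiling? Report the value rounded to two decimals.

Rewriting demand in inverse form: P = 57 - Q.
Free-market equilibrium: 57 - Q = 12.5 + 6Q gives Q* = 6.3571, P* = 50.6429.
At P = 47, sellers supply (47 - 12.5)/6 = 5.75 while buyers want more, so the quantity traded is 5.75 at price 47.
PS is the triangle above supply below 47: (1/2)(5.75)(47 - 12.5) = 99.1875.

99.19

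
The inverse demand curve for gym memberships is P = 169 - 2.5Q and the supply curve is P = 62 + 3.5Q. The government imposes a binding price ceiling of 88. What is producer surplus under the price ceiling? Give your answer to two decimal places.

Free-market equilibrium: 169 - 2.5Q = 62 + 3.5Q gives Q* = 17.8333, P* = 124.4167.
At the ceiling price 88, quantity supplied is (88 - 62)/3.5 = 7.4286; supply is the short side, so Q = 7.4286 trades at P = 88.
PS is the triangle above supply below 88: (1/2)(7.4286)(88 - 62) = 96.5714.

96.57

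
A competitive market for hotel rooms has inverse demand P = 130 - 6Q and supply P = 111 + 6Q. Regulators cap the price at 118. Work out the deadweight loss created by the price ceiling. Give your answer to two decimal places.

1.04

Free-market equilibrium: 130 - 6Q = 111 + 6Q gives Q* = 1.5833, P* = 120.5.
At P = 118, sellers supply (118 - 111)/6 = 1.1667 while buyers want more, so the quantity traded is 1.1667 at price 118.
The lost-trades triangle has base Q* - 1.1667 = 0.4167 and height equal to the gap between the curves at Q = 1.1667, which is 123 - 118 = 5. DWL = (1/2)(0.4167)(5) = 1.0417.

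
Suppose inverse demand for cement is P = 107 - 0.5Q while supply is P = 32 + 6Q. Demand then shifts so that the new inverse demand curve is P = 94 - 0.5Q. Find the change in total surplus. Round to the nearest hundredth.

-137.00

Initial equilibrium: Q_0 = 11.5385, P_0 = 101.2308; CS_0 = (1/2)(11.5385)(5.7692) = 33.284, PS_0 = (1/2)(11.5385)(69.2308) = 399.4083.
New equilibrium: 94 - 0.5Q = 32 + 6Q gives Q_1 = 9.5385, P_1 = 89.2308; CS_1 = 22.7456, PS_1 = 272.9467.
Change in total surplus = (22.7456 + 272.9467) - (33.284 + 399.4083) = -137.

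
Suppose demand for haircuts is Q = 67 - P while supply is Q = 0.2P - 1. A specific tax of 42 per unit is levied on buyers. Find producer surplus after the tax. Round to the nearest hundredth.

Rewriting demand in inverse form: P = 67 - Q.
Rewriting supply in inverse form: P = 5 + 5Q.
Without the tax, 67 - Q = 5 + 5Q so Q* = 10.3333 and P* = 56.6667.
A tax on buyers shifts demand down by 42: (67 - 42) - Q = 5 + 5Q, so Q_t = 3.3333. Buyers pay P_b = 63.6667; sellers receive P_s = P_b - 42 = 21.6667.
Producer surplus is the triangle above supply below P_s: (1/2)(3.3333)(21.6667 - 5) = 27.7778.

27.78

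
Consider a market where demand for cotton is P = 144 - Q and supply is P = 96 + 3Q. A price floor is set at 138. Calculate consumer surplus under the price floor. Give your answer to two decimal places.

18.00

Free-market equilibrium: 144 - Q = 96 + 3Q gives Q* = 12, P* = 132.
At the floor price 138, quantity demanded is (144 - 138)/1 = 6; demand is the short side, so Q = 6 trades at P = 138.
CS is the triangle under demand above 138: (1/2)(6)(144 - 138) = 18.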